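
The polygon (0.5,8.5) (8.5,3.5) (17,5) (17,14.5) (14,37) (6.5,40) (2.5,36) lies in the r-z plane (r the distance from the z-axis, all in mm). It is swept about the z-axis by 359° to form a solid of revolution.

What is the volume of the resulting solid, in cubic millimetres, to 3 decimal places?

Profile (r,z), 7 vertices: (0.5,8.5) (8.5,3.5) (17,5) (17,14.5) (14,37) (6.5,40) (2.5,36)
edge 0: (0.5,8.5)→(8.5,3.5)  cross = 0.5·3.5 − 8.5·8.5 = -70.5000; (r_i+r_j)·cross = 9·-70.5000 = -634.5000
edge 1: (8.5,3.5)→(17,5)  cross = 8.5·5 − 17·3.5 = -17.0000; (r_i+r_j)·cross = 25.5·-17.0000 = -433.5000
edge 2: (17,5)→(17,14.5)  cross = 17·14.5 − 17·5 = 161.5000; (r_i+r_j)·cross = 34·161.5000 = 5491.0000
edge 3: (17,14.5)→(14,37)  cross = 17·37 − 14·14.5 = 426.0000; (r_i+r_j)·cross = 31·426.0000 = 13206.0000
edge 4: (14,37)→(6.5,40)  cross = 14·40 − 6.5·37 = 319.5000; (r_i+r_j)·cross = 20.5·319.5000 = 6549.7500
edge 5: (6.5,40)→(2.5,36)  cross = 6.5·36 − 2.5·40 = 134.0000; (r_i+r_j)·cross = 9·134.0000 = 1206.0000
edge 6: (2.5,36)→(0.5,8.5)  cross = 2.5·8.5 − 0.5·36 = 3.2500; (r_i+r_j)·cross = 3·3.2500 = 9.7500
Σcross = 956.7500 → A = |Σcross|/2 = 478.3750 mm²
Σ(r_i+r_j)·cross = 25394.5000 → first moment M = |Σ|/6 = 4232.4167
R_c = M/A = 4232.4167/478.3750 = 8.8475 mm
θ = 359° = 6.265732 rad
V = θ·R_c·A = 6.265732·8.8475·478.3750 = 26519.189 mm³

Volume = 26519.189 mm³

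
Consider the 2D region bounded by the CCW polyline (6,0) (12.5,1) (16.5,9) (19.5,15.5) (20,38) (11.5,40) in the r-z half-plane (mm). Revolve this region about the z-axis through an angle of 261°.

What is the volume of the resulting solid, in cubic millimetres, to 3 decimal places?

Profile (r,z), 6 vertices: (6,0) (12.5,1) (16.5,9) (19.5,15.5) (20,38) (11.5,40)
edge 0: (6,0)→(12.5,1)  cross = 6·1 − 12.5·0 = 6.0000; (r_i+r_j)·cross = 18.5·6.0000 = 111.0000
edge 1: (12.5,1)→(16.5,9)  cross = 12.5·9 − 16.5·1 = 96.0000; (r_i+r_j)·cross = 29·96.0000 = 2784.0000
edge 2: (16.5,9)→(19.5,15.5)  cross = 16.5·15.5 − 19.5·9 = 80.2500; (r_i+r_j)·cross = 36·80.2500 = 2889.0000
edge 3: (19.5,15.5)→(20,38)  cross = 19.5·38 − 20·15.5 = 431.0000; (r_i+r_j)·cross = 39.5·431.0000 = 17024.5000
edge 4: (20,38)→(11.5,40)  cross = 20·40 − 11.5·38 = 363.0000; (r_i+r_j)·cross = 31.5·363.0000 = 11434.5000
edge 5: (11.5,40)→(6,0)  cross = 11.5·0 − 6·40 = -240.0000; (r_i+r_j)·cross = 17.5·-240.0000 = -4200.0000
Σcross = 736.2500 → A = |Σcross|/2 = 368.1250 mm²
Σ(r_i+r_j)·cross = 30043.0000 → first moment M = |Σ|/6 = 5007.1667
R_c = M/A = 5007.1667/368.1250 = 13.6018 mm
θ = 261° = 4.555309 rad
V = θ·R_c·A = 4.555309·13.6018·368.1250 = 22809.193 mm³

Volume = 22809.193 mm³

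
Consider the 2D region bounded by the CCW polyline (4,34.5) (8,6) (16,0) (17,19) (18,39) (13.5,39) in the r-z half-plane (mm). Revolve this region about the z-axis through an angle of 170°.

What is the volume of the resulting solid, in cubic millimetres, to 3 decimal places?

Volume = 13296.322 mm³

Profile (r,z), 6 vertices: (4,34.5) (8,6) (16,0) (17,19) (18,39) (13.5,39)
edge 0: (4,34.5)→(8,6)  cross = 4·6 − 8·34.5 = -252.0000; (r_i+r_j)·cross = 12·-252.0000 = -3024.0000
edge 1: (8,6)→(16,0)  cross = 8·0 − 16·6 = -96.0000; (r_i+r_j)·cross = 24·-96.0000 = -2304.0000
edge 2: (16,0)→(17,19)  cross = 16·19 − 17·0 = 304.0000; (r_i+r_j)·cross = 33·304.0000 = 10032.0000
edge 3: (17,19)→(18,39)  cross = 17·39 − 18·19 = 321.0000; (r_i+r_j)·cross = 35·321.0000 = 11235.0000
edge 4: (18,39)→(13.5,39)  cross = 18·39 − 13.5·39 = 175.5000; (r_i+r_j)·cross = 31.5·175.5000 = 5528.2500
edge 5: (13.5,39)→(4,34.5)  cross = 13.5·34.5 − 4·39 = 309.7500; (r_i+r_j)·cross = 17.5·309.7500 = 5420.6250
Σcross = 762.2500 → A = |Σcross|/2 = 381.1250 mm²
Σ(r_i+r_j)·cross = 26887.8750 → first moment M = |Σ|/6 = 4481.3125
R_c = M/A = 4481.3125/381.1250 = 11.7581 mm
θ = 170° = 2.967060 rad
V = θ·R_c·A = 2.967060·11.7581·381.1250 = 13296.322 mm³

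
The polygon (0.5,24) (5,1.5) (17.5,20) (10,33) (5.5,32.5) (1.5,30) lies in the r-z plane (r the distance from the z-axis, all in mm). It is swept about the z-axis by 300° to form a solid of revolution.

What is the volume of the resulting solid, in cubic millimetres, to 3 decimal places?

Profile (r,z), 6 vertices: (0.5,24) (5,1.5) (17.5,20) (10,33) (5.5,32.5) (1.5,30)
edge 0: (0.5,24)→(5,1.5)  cross = 0.5·1.5 − 5·24 = -119.2500; (r_i+r_j)·cross = 5.5·-119.2500 = -655.8750
edge 1: (5,1.5)→(17.5,20)  cross = 5·20 − 17.5·1.5 = 73.7500; (r_i+r_j)·cross = 22.5·73.7500 = 1659.3750
edge 2: (17.5,20)→(10,33)  cross = 17.5·33 − 10·20 = 377.5000; (r_i+r_j)·cross = 27.5·377.5000 = 10381.2500
edge 3: (10,33)→(5.5,32.5)  cross = 10·32.5 − 5.5·33 = 143.5000; (r_i+r_j)·cross = 15.5·143.5000 = 2224.2500
edge 4: (5.5,32.5)→(1.5,30)  cross = 5.5·30 − 1.5·32.5 = 116.2500; (r_i+r_j)·cross = 7·116.2500 = 813.7500
edge 5: (1.5,30)→(0.5,24)  cross = 1.5·24 − 0.5·30 = 21.0000; (r_i+r_j)·cross = 2·21.0000 = 42.0000
Σcross = 612.7500 → A = |Σcross|/2 = 306.3750 mm²
Σ(r_i+r_j)·cross = 14464.7500 → first moment M = |Σ|/6 = 2410.7917
R_c = M/A = 2410.7917/306.3750 = 7.8688 mm
θ = 300° = 5.235988 rad
V = θ·R_c·A = 5.235988·7.8688·306.3750 = 12622.876 mm³

Volume = 12622.876 mm³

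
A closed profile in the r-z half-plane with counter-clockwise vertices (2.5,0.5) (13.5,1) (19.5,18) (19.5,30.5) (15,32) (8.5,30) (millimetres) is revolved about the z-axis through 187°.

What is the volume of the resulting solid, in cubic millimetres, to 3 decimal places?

Volume = 14122.722 mm³

Profile (r,z), 6 vertices: (2.5,0.5) (13.5,1) (19.5,18) (19.5,30.5) (15,32) (8.5,30)
edge 0: (2.5,0.5)→(13.5,1)  cross = 2.5·1 − 13.5·0.5 = -4.2500; (r_i+r_j)·cross = 16·-4.2500 = -68.0000
edge 1: (13.5,1)→(19.5,18)  cross = 13.5·18 − 19.5·1 = 223.5000; (r_i+r_j)·cross = 33·223.5000 = 7375.5000
edge 2: (19.5,18)→(19.5,30.5)  cross = 19.5·30.5 − 19.5·18 = 243.7500; (r_i+r_j)·cross = 39·243.7500 = 9506.2500
edge 3: (19.5,30.5)→(15,32)  cross = 19.5·32 − 15·30.5 = 166.5000; (r_i+r_j)·cross = 34.5·166.5000 = 5744.2500
edge 4: (15,32)→(8.5,30)  cross = 15·30 − 8.5·32 = 178.0000; (r_i+r_j)·cross = 23.5·178.0000 = 4183.0000
edge 5: (8.5,30)→(2.5,0.5)  cross = 8.5·0.5 − 2.5·30 = -70.7500; (r_i+r_j)·cross = 11·-70.7500 = -778.2500
Σcross = 736.7500 → A = |Σcross|/2 = 368.3750 mm²
Σ(r_i+r_j)·cross = 25962.7500 → first moment M = |Σ|/6 = 4327.1250
R_c = M/A = 4327.1250/368.3750 = 11.7465 mm
θ = 187° = 3.263766 rad
V = θ·R_c·A = 3.263766·11.7465·368.3750 = 14122.722 mm³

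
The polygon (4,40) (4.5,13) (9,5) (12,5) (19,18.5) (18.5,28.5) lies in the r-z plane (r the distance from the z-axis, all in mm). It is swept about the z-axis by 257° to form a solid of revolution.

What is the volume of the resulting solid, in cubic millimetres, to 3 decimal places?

Profile (r,z), 6 vertices: (4,40) (4.5,13) (9,5) (12,5) (19,18.5) (18.5,28.5)
edge 0: (4,40)→(4.5,13)  cross = 4·13 − 4.5·40 = -128.0000; (r_i+r_j)·cross = 8.5·-128.0000 = -1088.0000
edge 1: (4.5,13)→(9,5)  cross = 4.5·5 − 9·13 = -94.5000; (r_i+r_j)·cross = 13.5·-94.5000 = -1275.7500
edge 2: (9,5)→(12,5)  cross = 9·5 − 12·5 = -15.0000; (r_i+r_j)·cross = 21·-15.0000 = -315.0000
edge 3: (12,5)→(19,18.5)  cross = 12·18.5 − 19·5 = 127.0000; (r_i+r_j)·cross = 31·127.0000 = 3937.0000
edge 4: (19,18.5)→(18.5,28.5)  cross = 19·28.5 − 18.5·18.5 = 199.2500; (r_i+r_j)·cross = 37.5·199.2500 = 7471.8750
edge 5: (18.5,28.5)→(4,40)  cross = 18.5·40 − 4·28.5 = 626.0000; (r_i+r_j)·cross = 22.5·626.0000 = 14085.0000
Σcross = 714.7500 → A = |Σcross|/2 = 357.3750 mm²
Σ(r_i+r_j)·cross = 22815.1250 → first moment M = |Σ|/6 = 3802.5208
R_c = M/A = 3802.5208/357.3750 = 10.6401 mm
θ = 257° = 4.485496 rad
V = θ·R_c·A = 4.485496·10.6401·357.3750 = 17056.193 mm³

Volume = 17056.193 mm³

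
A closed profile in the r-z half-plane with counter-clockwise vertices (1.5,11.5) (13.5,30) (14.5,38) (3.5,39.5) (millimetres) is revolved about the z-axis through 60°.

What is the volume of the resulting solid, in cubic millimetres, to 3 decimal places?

Volume = 1457.481 mm³

Profile (r,z), 4 vertices: (1.5,11.5) (13.5,30) (14.5,38) (3.5,39.5)
edge 0: (1.5,11.5)→(13.5,30)  cross = 1.5·30 − 13.5·11.5 = -110.2500; (r_i+r_j)·cross = 15·-110.2500 = -1653.7500
edge 1: (13.5,30)→(14.5,38)  cross = 13.5·38 − 14.5·30 = 78.0000; (r_i+r_j)·cross = 28·78.0000 = 2184.0000
edge 2: (14.5,38)→(3.5,39.5)  cross = 14.5·39.5 − 3.5·38 = 439.7500; (r_i+r_j)·cross = 18·439.7500 = 7915.5000
edge 3: (3.5,39.5)→(1.5,11.5)  cross = 3.5·11.5 − 1.5·39.5 = -19.0000; (r_i+r_j)·cross = 5·-19.0000 = -95.0000
Σcross = 388.5000 → A = |Σcross|/2 = 194.2500 mm²
Σ(r_i+r_j)·cross = 8350.7500 → first moment M = |Σ|/6 = 1391.7917
R_c = M/A = 1391.7917/194.2500 = 7.1650 mm
θ = 60° = 1.047198 rad
V = θ·R_c·A = 1.047198·7.1650·194.2500 = 1457.481 mm³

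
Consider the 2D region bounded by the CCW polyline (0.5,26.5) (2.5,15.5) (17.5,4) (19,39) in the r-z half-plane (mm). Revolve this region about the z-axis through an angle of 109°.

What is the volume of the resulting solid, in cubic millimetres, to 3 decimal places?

Profile (r,z), 4 vertices: (0.5,26.5) (2.5,15.5) (17.5,4) (19,39)
edge 0: (0.5,26.5)→(2.5,15.5)  cross = 0.5·15.5 − 2.5·26.5 = -58.5000; (r_i+r_j)·cross = 3·-58.5000 = -175.5000
edge 1: (2.5,15.5)→(17.5,4)  cross = 2.5·4 − 17.5·15.5 = -261.2500; (r_i+r_j)·cross = 20·-261.2500 = -5225.0000
edge 2: (17.5,4)→(19,39)  cross = 17.5·39 − 19·4 = 606.5000; (r_i+r_j)·cross = 36.5·606.5000 = 22137.2500
edge 3: (19,39)→(0.5,26.5)  cross = 19·26.5 − 0.5·39 = 484.0000; (r_i+r_j)·cross = 19.5·484.0000 = 9438.0000
Σcross = 770.7500 → A = |Σcross|/2 = 385.3750 mm²
Σ(r_i+r_j)·cross = 26174.7500 → first moment M = |Σ|/6 = 4362.4583
R_c = M/A = 4362.4583/385.3750 = 11.3200 mm
θ = 109° = 1.902409 rad
V = θ·R_c·A = 1.902409·11.3200·385.3750 = 8299.179 mm³

Volume = 8299.179 mm³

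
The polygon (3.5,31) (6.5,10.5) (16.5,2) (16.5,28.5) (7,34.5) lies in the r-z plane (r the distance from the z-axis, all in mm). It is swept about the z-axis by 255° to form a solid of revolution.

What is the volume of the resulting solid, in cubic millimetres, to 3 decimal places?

Volume = 13942.028 mm³

Profile (r,z), 5 vertices: (3.5,31) (6.5,10.5) (16.5,2) (16.5,28.5) (7,34.5)
edge 0: (3.5,31)→(6.5,10.5)  cross = 3.5·10.5 − 6.5·31 = -164.7500; (r_i+r_j)·cross = 10·-164.7500 = -1647.5000
edge 1: (6.5,10.5)→(16.5,2)  cross = 6.5·2 − 16.5·10.5 = -160.2500; (r_i+r_j)·cross = 23·-160.2500 = -3685.7500
edge 2: (16.5,2)→(16.5,28.5)  cross = 16.5·28.5 − 16.5·2 = 437.2500; (r_i+r_j)·cross = 33·437.2500 = 14429.2500
edge 3: (16.5,28.5)→(7,34.5)  cross = 16.5·34.5 − 7·28.5 = 369.7500; (r_i+r_j)·cross = 23.5·369.7500 = 8689.1250
edge 4: (7,34.5)→(3.5,31)  cross = 7·31 − 3.5·34.5 = 96.2500; (r_i+r_j)·cross = 10.5·96.2500 = 1010.6250
Σcross = 578.2500 → A = |Σcross|/2 = 289.1250 mm²
Σ(r_i+r_j)·cross = 18795.7500 → first moment M = |Σ|/6 = 3132.6250
R_c = M/A = 3132.6250/289.1250 = 10.8348 mm
θ = 255° = 4.450590 rad
V = θ·R_c·A = 4.450590·10.8348·289.1250 = 13942.028 mm³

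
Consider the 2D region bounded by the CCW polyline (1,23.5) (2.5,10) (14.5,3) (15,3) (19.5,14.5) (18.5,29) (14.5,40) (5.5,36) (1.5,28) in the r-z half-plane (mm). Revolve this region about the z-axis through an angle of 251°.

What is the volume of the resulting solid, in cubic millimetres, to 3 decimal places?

Profile (r,z), 9 vertices: (1,23.5) (2.5,10) (14.5,3) (15,3) (19.5,14.5) (18.5,29) (14.5,40) (5.5,36) (1.5,28)
edge 0: (1,23.5)→(2.5,10)  cross = 1·10 − 2.5·23.5 = -48.7500; (r_i+r_j)·cross = 3.5·-48.7500 = -170.6250
edge 1: (2.5,10)→(14.5,3)  cross = 2.5·3 − 14.5·10 = -137.5000; (r_i+r_j)·cross = 17·-137.5000 = -2337.5000
edge 2: (14.5,3)→(15,3)  cross = 14.5·3 − 15·3 = -1.5000; (r_i+r_j)·cross = 29.5·-1.5000 = -44.2500
edge 3: (15,3)→(19.5,14.5)  cross = 15·14.5 − 19.5·3 = 159.0000; (r_i+r_j)·cross = 34.5·159.0000 = 5485.5000
edge 4: (19.5,14.5)→(18.5,29)  cross = 19.5·29 − 18.5·14.5 = 297.2500; (r_i+r_j)·cross = 38·297.2500 = 11295.5000
edge 5: (18.5,29)→(14.5,40)  cross = 18.5·40 − 14.5·29 = 319.5000; (r_i+r_j)·cross = 33·319.5000 = 10543.5000
edge 6: (14.5,40)→(5.5,36)  cross = 14.5·36 − 5.5·40 = 302.0000; (r_i+r_j)·cross = 20·302.0000 = 6040.0000
edge 7: (5.5,36)→(1.5,28)  cross = 5.5·28 − 1.5·36 = 100.0000; (r_i+r_j)·cross = 7·100.0000 = 700.0000
edge 8: (1.5,28)→(1,23.5)  cross = 1.5·23.5 − 1·28 = 7.2500; (r_i+r_j)·cross = 2.5·7.2500 = 18.1250
Σcross = 997.2500 → A = |Σcross|/2 = 498.6250 mm²
Σ(r_i+r_j)·cross = 31530.2500 → first moment M = |Σ|/6 = 5255.0417
R_c = M/A = 5255.0417/498.6250 = 10.5391 mm
θ = 251° = 4.380776 rad
V = θ·R_c·A = 4.380776·10.5391·498.6250 = 23021.163 mm³

Volume = 23021.163 mm³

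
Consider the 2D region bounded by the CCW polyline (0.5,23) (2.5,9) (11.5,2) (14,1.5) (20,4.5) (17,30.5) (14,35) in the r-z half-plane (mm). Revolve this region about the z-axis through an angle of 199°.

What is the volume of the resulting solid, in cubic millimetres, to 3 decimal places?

Volume = 16597.652 mm³

Profile (r,z), 7 vertices: (0.5,23) (2.5,9) (11.5,2) (14,1.5) (20,4.5) (17,30.5) (14,35)
edge 0: (0.5,23)→(2.5,9)  cross = 0.5·9 − 2.5·23 = -53.0000; (r_i+r_j)·cross = 3·-53.0000 = -159.0000
edge 1: (2.5,9)→(11.5,2)  cross = 2.5·2 − 11.5·9 = -98.5000; (r_i+r_j)·cross = 14·-98.5000 = -1379.0000
edge 2: (11.5,2)→(14,1.5)  cross = 11.5·1.5 − 14·2 = -10.7500; (r_i+r_j)·cross = 25.5·-10.7500 = -274.1250
edge 3: (14,1.5)→(20,4.5)  cross = 14·4.5 − 20·1.5 = 33.0000; (r_i+r_j)·cross = 34·33.0000 = 1122.0000
edge 4: (20,4.5)→(17,30.5)  cross = 20·30.5 − 17·4.5 = 533.5000; (r_i+r_j)·cross = 37·533.5000 = 19739.5000
edge 5: (17,30.5)→(14,35)  cross = 17·35 − 14·30.5 = 168.0000; (r_i+r_j)·cross = 31·168.0000 = 5208.0000
edge 6: (14,35)→(0.5,23)  cross = 14·23 − 0.5·35 = 304.5000; (r_i+r_j)·cross = 14.5·304.5000 = 4415.2500
Σcross = 876.7500 → A = |Σcross|/2 = 438.3750 mm²
Σ(r_i+r_j)·cross = 28672.6250 → first moment M = |Σ|/6 = 4778.7708
R_c = M/A = 4778.7708/438.3750 = 10.9011 mm
θ = 199° = 3.473205 rad
V = θ·R_c·A = 3.473205·10.9011·438.3750 = 16597.652 mm³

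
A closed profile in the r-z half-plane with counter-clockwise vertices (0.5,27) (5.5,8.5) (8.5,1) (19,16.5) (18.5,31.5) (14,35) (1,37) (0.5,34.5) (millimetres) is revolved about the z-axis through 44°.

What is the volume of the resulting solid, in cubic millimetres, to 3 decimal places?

Profile (r,z), 8 vertices: (0.5,27) (5.5,8.5) (8.5,1) (19,16.5) (18.5,31.5) (14,35) (1,37) (0.5,34.5)
edge 0: (0.5,27)→(5.5,8.5)  cross = 0.5·8.5 − 5.5·27 = -144.2500; (r_i+r_j)·cross = 6·-144.2500 = -865.5000
edge 1: (5.5,8.5)→(8.5,1)  cross = 5.5·1 − 8.5·8.5 = -66.7500; (r_i+r_j)·cross = 14·-66.7500 = -934.5000
edge 2: (8.5,1)→(19,16.5)  cross = 8.5·16.5 − 19·1 = 121.2500; (r_i+r_j)·cross = 27.5·121.2500 = 3334.3750
edge 3: (19,16.5)→(18.5,31.5)  cross = 19·31.5 − 18.5·16.5 = 293.2500; (r_i+r_j)·cross = 37.5·293.2500 = 10996.8750
edge 4: (18.5,31.5)→(14,35)  cross = 18.5·35 − 14·31.5 = 206.5000; (r_i+r_j)·cross = 32.5·206.5000 = 6711.2500
edge 5: (14,35)→(1,37)  cross = 14·37 − 1·35 = 483.0000; (r_i+r_j)·cross = 15·483.0000 = 7245.0000
edge 6: (1,37)→(0.5,34.5)  cross = 1·34.5 − 0.5·37 = 16.0000; (r_i+r_j)·cross = 1.5·16.0000 = 24.0000
edge 7: (0.5,34.5)→(0.5,27)  cross = 0.5·27 − 0.5·34.5 = -3.7500; (r_i+r_j)·cross = 1·-3.7500 = -3.7500
Σcross = 905.2500 → A = |Σcross|/2 = 452.6250 mm²
Σ(r_i+r_j)·cross = 26507.7500 → first moment M = |Σ|/6 = 4417.9583
R_c = M/A = 4417.9583/452.6250 = 9.7607 mm
θ = 44° = 0.767945 rad
V = θ·R_c·A = 0.767945·9.7607·452.6250 = 3392.748 mm³

Volume = 3392.748 mm³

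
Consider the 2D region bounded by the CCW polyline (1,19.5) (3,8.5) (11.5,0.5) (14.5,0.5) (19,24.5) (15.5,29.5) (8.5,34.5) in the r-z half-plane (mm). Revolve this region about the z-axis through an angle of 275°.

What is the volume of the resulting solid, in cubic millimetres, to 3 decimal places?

Profile (r,z), 7 vertices: (1,19.5) (3,8.5) (11.5,0.5) (14.5,0.5) (19,24.5) (15.5,29.5) (8.5,34.5)
edge 0: (1,19.5)→(3,8.5)  cross = 1·8.5 − 3·19.5 = -50.0000; (r_i+r_j)·cross = 4·-50.0000 = -200.0000
edge 1: (3,8.5)→(11.5,0.5)  cross = 3·0.5 − 11.5·8.5 = -96.2500; (r_i+r_j)·cross = 14.5·-96.2500 = -1395.6250
edge 2: (11.5,0.5)→(14.5,0.5)  cross = 11.5·0.5 − 14.5·0.5 = -1.5000; (r_i+r_j)·cross = 26·-1.5000 = -39.0000
edge 3: (14.5,0.5)→(19,24.5)  cross = 14.5·24.5 − 19·0.5 = 345.7500; (r_i+r_j)·cross = 33.5·345.7500 = 11582.6250
edge 4: (19,24.5)→(15.5,29.5)  cross = 19·29.5 − 15.5·24.5 = 180.7500; (r_i+r_j)·cross = 34.5·180.7500 = 6235.8750
edge 5: (15.5,29.5)→(8.5,34.5)  cross = 15.5·34.5 − 8.5·29.5 = 284.0000; (r_i+r_j)·cross = 24·284.0000 = 6816.0000
edge 6: (8.5,34.5)→(1,19.5)  cross = 8.5·19.5 − 1·34.5 = 131.2500; (r_i+r_j)·cross = 9.5·131.2500 = 1246.8750
Σcross = 794.0000 → A = |Σcross|/2 = 397.0000 mm²
Σ(r_i+r_j)·cross = 24246.7500 → first moment M = |Σ|/6 = 4041.1250
R_c = M/A = 4041.1250/397.0000 = 10.1792 mm
θ = 275° = 4.799655 rad
V = θ·R_c·A = 4.799655·10.1792·397.0000 = 19396.008 mm³

Volume = 19396.008 mm³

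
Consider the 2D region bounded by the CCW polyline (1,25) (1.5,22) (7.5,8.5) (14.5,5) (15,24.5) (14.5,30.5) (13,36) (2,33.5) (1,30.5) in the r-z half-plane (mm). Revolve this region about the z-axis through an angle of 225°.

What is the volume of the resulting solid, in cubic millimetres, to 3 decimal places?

Volume = 11102.585 mm³

Profile (r,z), 9 vertices: (1,25) (1.5,22) (7.5,8.5) (14.5,5) (15,24.5) (14.5,30.5) (13,36) (2,33.5) (1,30.5)
edge 0: (1,25)→(1.5,22)  cross = 1·22 − 1.5·25 = -15.5000; (r_i+r_j)·cross = 2.5·-15.5000 = -38.7500
edge 1: (1.5,22)→(7.5,8.5)  cross = 1.5·8.5 − 7.5·22 = -152.2500; (r_i+r_j)·cross = 9·-152.2500 = -1370.2500
edge 2: (7.5,8.5)→(14.5,5)  cross = 7.5·5 − 14.5·8.5 = -85.7500; (r_i+r_j)·cross = 22·-85.7500 = -1886.5000
edge 3: (14.5,5)→(15,24.5)  cross = 14.5·24.5 − 15·5 = 280.2500; (r_i+r_j)·cross = 29.5·280.2500 = 8267.3750
edge 4: (15,24.5)→(14.5,30.5)  cross = 15·30.5 − 14.5·24.5 = 102.2500; (r_i+r_j)·cross = 29.5·102.2500 = 3016.3750
edge 5: (14.5,30.5)→(13,36)  cross = 14.5·36 − 13·30.5 = 125.5000; (r_i+r_j)·cross = 27.5·125.5000 = 3451.2500
edge 6: (13,36)→(2,33.5)  cross = 13·33.5 − 2·36 = 363.5000; (r_i+r_j)·cross = 15·363.5000 = 5452.5000
edge 7: (2,33.5)→(1,30.5)  cross = 2·30.5 − 1·33.5 = 27.5000; (r_i+r_j)·cross = 3·27.5000 = 82.5000
edge 8: (1,30.5)→(1,25)  cross = 1·25 − 1·30.5 = -5.5000; (r_i+r_j)·cross = 2·-5.5000 = -11.0000
Σcross = 640.0000 → A = |Σcross|/2 = 320.0000 mm²
Σ(r_i+r_j)·cross = 16963.5000 → first moment M = |Σ|/6 = 2827.2500
R_c = M/A = 2827.2500/320.0000 = 8.8352 mm
θ = 225° = 3.926991 rad
V = θ·R_c·A = 3.926991·8.8352·320.0000 = 11102.585 mm³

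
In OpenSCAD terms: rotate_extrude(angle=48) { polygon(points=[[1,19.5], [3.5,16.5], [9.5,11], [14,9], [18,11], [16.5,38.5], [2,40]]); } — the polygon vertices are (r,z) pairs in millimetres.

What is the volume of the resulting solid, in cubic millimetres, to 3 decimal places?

Profile (r,z), 7 vertices: (1,19.5) (3.5,16.5) (9.5,11) (14,9) (18,11) (16.5,38.5) (2,40)
edge 0: (1,19.5)→(3.5,16.5)  cross = 1·16.5 − 3.5·19.5 = -51.7500; (r_i+r_j)·cross = 4.5·-51.7500 = -232.8750
edge 1: (3.5,16.5)→(9.5,11)  cross = 3.5·11 − 9.5·16.5 = -118.2500; (r_i+r_j)·cross = 13·-118.2500 = -1537.2500
edge 2: (9.5,11)→(14,9)  cross = 9.5·9 − 14·11 = -68.5000; (r_i+r_j)·cross = 23.5·-68.5000 = -1609.7500
edge 3: (14,9)→(18,11)  cross = 14·11 − 18·9 = -8.0000; (r_i+r_j)·cross = 32·-8.0000 = -256.0000
edge 4: (18,11)→(16.5,38.5)  cross = 18·38.5 − 16.5·11 = 511.5000; (r_i+r_j)·cross = 34.5·511.5000 = 17646.7500
edge 5: (16.5,38.5)→(2,40)  cross = 16.5·40 − 2·38.5 = 583.0000; (r_i+r_j)·cross = 18.5·583.0000 = 10785.5000
edge 6: (2,40)→(1,19.5)  cross = 2·19.5 − 1·40 = -1.0000; (r_i+r_j)·cross = 3·-1.0000 = -3.0000
Σcross = 847.0000 → A = |Σcross|/2 = 423.5000 mm²
Σ(r_i+r_j)·cross = 24793.3750 → first moment M = |Σ|/6 = 4132.2292
R_c = M/A = 4132.2292/423.5000 = 9.7573 mm
θ = 48° = 0.837758 rad
V = θ·R_c·A = 0.837758·9.7573·423.5000 = 3461.808 mm³

Volume = 3461.808 mm³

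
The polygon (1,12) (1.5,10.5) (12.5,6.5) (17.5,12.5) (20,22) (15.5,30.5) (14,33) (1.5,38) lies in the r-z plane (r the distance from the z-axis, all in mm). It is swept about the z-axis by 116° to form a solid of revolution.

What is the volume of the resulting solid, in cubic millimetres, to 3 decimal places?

Volume = 8128.275 mm³

Profile (r,z), 8 vertices: (1,12) (1.5,10.5) (12.5,6.5) (17.5,12.5) (20,22) (15.5,30.5) (14,33) (1.5,38)
edge 0: (1,12)→(1.5,10.5)  cross = 1·10.5 − 1.5·12 = -7.5000; (r_i+r_j)·cross = 2.5·-7.5000 = -18.7500
edge 1: (1.5,10.5)→(12.5,6.5)  cross = 1.5·6.5 − 12.5·10.5 = -121.5000; (r_i+r_j)·cross = 14·-121.5000 = -1701.0000
edge 2: (12.5,6.5)→(17.5,12.5)  cross = 12.5·12.5 − 17.5·6.5 = 42.5000; (r_i+r_j)·cross = 30·42.5000 = 1275.0000
edge 3: (17.5,12.5)→(20,22)  cross = 17.5·22 − 20·12.5 = 135.0000; (r_i+r_j)·cross = 37.5·135.0000 = 5062.5000
edge 4: (20,22)→(15.5,30.5)  cross = 20·30.5 − 15.5·22 = 269.0000; (r_i+r_j)·cross = 35.5·269.0000 = 9549.5000
edge 5: (15.5,30.5)→(14,33)  cross = 15.5·33 − 14·30.5 = 84.5000; (r_i+r_j)·cross = 29.5·84.5000 = 2492.7500
edge 6: (14,33)→(1.5,38)  cross = 14·38 − 1.5·33 = 482.5000; (r_i+r_j)·cross = 15.5·482.5000 = 7478.7500
edge 7: (1.5,38)→(1,12)  cross = 1.5·12 − 1·38 = -20.0000; (r_i+r_j)·cross = 2.5·-20.0000 = -50.0000
Σcross = 864.5000 → A = |Σcross|/2 = 432.2500 mm²
Σ(r_i+r_j)·cross = 24088.7500 → first moment M = |Σ|/6 = 4014.7917
R_c = M/A = 4014.7917/432.2500 = 9.2881 mm
θ = 116° = 2.024582 rad
V = θ·R_c·A = 2.024582·9.2881·432.2500 = 8128.275 mm³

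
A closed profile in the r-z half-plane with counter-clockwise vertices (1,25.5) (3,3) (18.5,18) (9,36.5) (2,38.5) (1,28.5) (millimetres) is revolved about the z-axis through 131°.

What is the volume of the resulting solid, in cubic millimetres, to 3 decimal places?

Volume = 6419.444 mm³

Profile (r,z), 6 vertices: (1,25.5) (3,3) (18.5,18) (9,36.5) (2,38.5) (1,28.5)
edge 0: (1,25.5)→(3,3)  cross = 1·3 − 3·25.5 = -73.5000; (r_i+r_j)·cross = 4·-73.5000 = -294.0000
edge 1: (3,3)→(18.5,18)  cross = 3·18 − 18.5·3 = -1.5000; (r_i+r_j)·cross = 21.5·-1.5000 = -32.2500
edge 2: (18.5,18)→(9,36.5)  cross = 18.5·36.5 − 9·18 = 513.2500; (r_i+r_j)·cross = 27.5·513.2500 = 14114.3750
edge 3: (9,36.5)→(2,38.5)  cross = 9·38.5 − 2·36.5 = 273.5000; (r_i+r_j)·cross = 11·273.5000 = 3008.5000
edge 4: (2,38.5)→(1,28.5)  cross = 2·28.5 − 1·38.5 = 18.5000; (r_i+r_j)·cross = 3·18.5000 = 55.5000
edge 5: (1,28.5)→(1,25.5)  cross = 1·25.5 − 1·28.5 = -3.0000; (r_i+r_j)·cross = 2·-3.0000 = -6.0000
Σcross = 727.2500 → A = |Σcross|/2 = 363.6250 mm²
Σ(r_i+r_j)·cross = 16846.1250 → first moment M = |Σ|/6 = 2807.6875
R_c = M/A = 2807.6875/363.6250 = 7.7214 mm
θ = 131° = 2.286381 rad
V = θ·R_c·A = 2.286381·7.7214·363.6250 = 6419.444 mm³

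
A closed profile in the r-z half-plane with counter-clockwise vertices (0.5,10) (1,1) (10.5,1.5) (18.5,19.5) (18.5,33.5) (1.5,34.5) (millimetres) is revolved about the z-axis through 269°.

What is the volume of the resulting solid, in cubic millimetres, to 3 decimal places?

Volume = 20621.527 mm³

Profile (r,z), 6 vertices: (0.5,10) (1,1) (10.5,1.5) (18.5,19.5) (18.5,33.5) (1.5,34.5)
edge 0: (0.5,10)→(1,1)  cross = 0.5·1 − 1·10 = -9.5000; (r_i+r_j)·cross = 1.5·-9.5000 = -14.2500
edge 1: (1,1)→(10.5,1.5)  cross = 1·1.5 − 10.5·1 = -9.0000; (r_i+r_j)·cross = 11.5·-9.0000 = -103.5000
edge 2: (10.5,1.5)→(18.5,19.5)  cross = 10.5·19.5 − 18.5·1.5 = 177.0000; (r_i+r_j)·cross = 29·177.0000 = 5133.0000
edge 3: (18.5,19.5)→(18.5,33.5)  cross = 18.5·33.5 − 18.5·19.5 = 259.0000; (r_i+r_j)·cross = 37·259.0000 = 9583.0000
edge 4: (18.5,33.5)→(1.5,34.5)  cross = 18.5·34.5 − 1.5·33.5 = 588.0000; (r_i+r_j)·cross = 20·588.0000 = 11760.0000
edge 5: (1.5,34.5)→(0.5,10)  cross = 1.5·10 − 0.5·34.5 = -2.2500; (r_i+r_j)·cross = 2·-2.2500 = -4.5000
Σcross = 1003.2500 → A = |Σcross|/2 = 501.6250 mm²
Σ(r_i+r_j)·cross = 26353.7500 → first moment M = |Σ|/6 = 4392.2917
R_c = M/A = 4392.2917/501.6250 = 8.7561 mm
θ = 269° = 4.694936 rad
V = θ·R_c·A = 4.694936·8.7561·501.6250 = 20621.527 mm³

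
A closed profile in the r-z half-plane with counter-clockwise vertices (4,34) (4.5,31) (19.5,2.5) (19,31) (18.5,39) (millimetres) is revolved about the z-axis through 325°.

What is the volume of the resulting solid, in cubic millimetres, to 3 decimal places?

Profile (r,z), 5 vertices: (4,34) (4.5,31) (19.5,2.5) (19,31) (18.5,39)
edge 0: (4,34)→(4.5,31)  cross = 4·31 − 4.5·34 = -29.0000; (r_i+r_j)·cross = 8.5·-29.0000 = -246.5000
edge 1: (4.5,31)→(19.5,2.5)  cross = 4.5·2.5 − 19.5·31 = -593.2500; (r_i+r_j)·cross = 24·-593.2500 = -14238.0000
edge 2: (19.5,2.5)→(19,31)  cross = 19.5·31 − 19·2.5 = 557.0000; (r_i+r_j)·cross = 38.5·557.0000 = 21444.5000
edge 3: (19,31)→(18.5,39)  cross = 19·39 − 18.5·31 = 167.5000; (r_i+r_j)·cross = 37.5·167.5000 = 6281.2500
edge 4: (18.5,39)→(4,34)  cross = 18.5·34 − 4·39 = 473.0000; (r_i+r_j)·cross = 22.5·473.0000 = 10642.5000
Σcross = 575.2500 → A = |Σcross|/2 = 287.6250 mm²
Σ(r_i+r_j)·cross = 23883.7500 → first moment M = |Σ|/6 = 3980.6250
R_c = M/A = 3980.6250/287.6250 = 13.8396 mm
θ = 325° = 5.672320 rad
V = θ·R_c·A = 5.672320·13.8396·287.6250 = 22579.379 mm³

Volume = 22579.379 mm³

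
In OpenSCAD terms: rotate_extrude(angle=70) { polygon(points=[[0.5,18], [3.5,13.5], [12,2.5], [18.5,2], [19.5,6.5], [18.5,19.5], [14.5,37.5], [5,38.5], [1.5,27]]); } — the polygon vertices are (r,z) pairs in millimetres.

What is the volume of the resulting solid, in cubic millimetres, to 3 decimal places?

Profile (r,z), 9 vertices: (0.5,18) (3.5,13.5) (12,2.5) (18.5,2) (19.5,6.5) (18.5,19.5) (14.5,37.5) (5,38.5) (1.5,27)
edge 0: (0.5,18)→(3.5,13.5)  cross = 0.5·13.5 − 3.5·18 = -56.2500; (r_i+r_j)·cross = 4·-56.2500 = -225.0000
edge 1: (3.5,13.5)→(12,2.5)  cross = 3.5·2.5 − 12·13.5 = -153.2500; (r_i+r_j)·cross = 15.5·-153.2500 = -2375.3750
edge 2: (12,2.5)→(18.5,2)  cross = 12·2 − 18.5·2.5 = -22.2500; (r_i+r_j)·cross = 30.5·-22.2500 = -678.6250
edge 3: (18.5,2)→(19.5,6.5)  cross = 18.5·6.5 − 19.5·2 = 81.2500; (r_i+r_j)·cross = 38·81.2500 = 3087.5000
edge 4: (19.5,6.5)→(18.5,19.5)  cross = 19.5·19.5 − 18.5·6.5 = 260.0000; (r_i+r_j)·cross = 38·260.0000 = 9880.0000
edge 5: (18.5,19.5)→(14.5,37.5)  cross = 18.5·37.5 − 14.5·19.5 = 411.0000; (r_i+r_j)·cross = 33·411.0000 = 13563.0000
edge 6: (14.5,37.5)→(5,38.5)  cross = 14.5·38.5 − 5·37.5 = 370.7500; (r_i+r_j)·cross = 19.5·370.7500 = 7229.6250
edge 7: (5,38.5)→(1.5,27)  cross = 5·27 − 1.5·38.5 = 77.2500; (r_i+r_j)·cross = 6.5·77.2500 = 502.1250
edge 8: (1.5,27)→(0.5,18)  cross = 1.5·18 − 0.5·27 = 13.5000; (r_i+r_j)·cross = 2·13.5000 = 27.0000
Σcross = 982.0000 → A = |Σcross|/2 = 491.0000 mm²
Σ(r_i+r_j)·cross = 31010.2500 → first moment M = |Σ|/6 = 5168.3750
R_c = M/A = 5168.3750/491.0000 = 10.5262 mm
θ = 70° = 1.221730 rad
V = θ·R_c·A = 1.221730·10.5262·491.0000 = 6314.361 mm³

Volume = 6314.361 mm³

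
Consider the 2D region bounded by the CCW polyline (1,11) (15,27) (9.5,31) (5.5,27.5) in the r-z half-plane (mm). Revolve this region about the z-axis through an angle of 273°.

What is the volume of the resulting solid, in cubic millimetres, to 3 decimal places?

Profile (r,z), 4 vertices: (1,11) (15,27) (9.5,31) (5.5,27.5)
edge 0: (1,11)→(15,27)  cross = 1·27 − 15·11 = -138.0000; (r_i+r_j)·cross = 16·-138.0000 = -2208.0000
edge 1: (15,27)→(9.5,31)  cross = 15·31 − 9.5·27 = 208.5000; (r_i+r_j)·cross = 24.5·208.5000 = 5108.2500
edge 2: (9.5,31)→(5.5,27.5)  cross = 9.5·27.5 − 5.5·31 = 90.7500; (r_i+r_j)·cross = 15·90.7500 = 1361.2500
edge 3: (5.5,27.5)→(1,11)  cross = 5.5·11 − 1·27.5 = 33.0000; (r_i+r_j)·cross = 6.5·33.0000 = 214.5000
Σcross = 194.2500 → A = |Σcross|/2 = 97.1250 mm²
Σ(r_i+r_j)·cross = 4476.0000 → first moment M = |Σ|/6 = 746.0000
R_c = M/A = 746.0000/97.1250 = 7.6808 mm
θ = 273° = 4.764749 rad
V = θ·R_c·A = 4.764749·7.6808·97.1250 = 3554.503 mm³

Volume = 3554.503 mm³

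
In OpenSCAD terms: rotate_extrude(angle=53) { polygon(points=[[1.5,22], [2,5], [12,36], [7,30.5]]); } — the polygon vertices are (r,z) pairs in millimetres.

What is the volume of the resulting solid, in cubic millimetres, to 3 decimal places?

Volume = 481.996 mm³

Profile (r,z), 4 vertices: (1.5,22) (2,5) (12,36) (7,30.5)
edge 0: (1.5,22)→(2,5)  cross = 1.5·5 − 2·22 = -36.5000; (r_i+r_j)·cross = 3.5·-36.5000 = -127.7500
edge 1: (2,5)→(12,36)  cross = 2·36 − 12·5 = 12.0000; (r_i+r_j)·cross = 14·12.0000 = 168.0000
edge 2: (12,36)→(7,30.5)  cross = 12·30.5 − 7·36 = 114.0000; (r_i+r_j)·cross = 19·114.0000 = 2166.0000
edge 3: (7,30.5)→(1.5,22)  cross = 7·22 − 1.5·30.5 = 108.2500; (r_i+r_j)·cross = 8.5·108.2500 = 920.1250
Σcross = 197.7500 → A = |Σcross|/2 = 98.8750 mm²
Σ(r_i+r_j)·cross = 3126.3750 → first moment M = |Σ|/6 = 521.0625
R_c = M/A = 521.0625/98.8750 = 5.2699 mm
θ = 53° = 0.925025 rad
V = θ·R_c·A = 0.925025·5.2699·98.8750 = 481.996 mm³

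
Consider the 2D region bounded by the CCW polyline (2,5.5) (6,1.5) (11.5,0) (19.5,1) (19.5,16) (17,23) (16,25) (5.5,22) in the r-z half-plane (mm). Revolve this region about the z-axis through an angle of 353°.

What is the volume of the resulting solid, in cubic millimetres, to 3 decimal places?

Volume = 24699.498 mm³

Profile (r,z), 8 vertices: (2,5.5) (6,1.5) (11.5,0) (19.5,1) (19.5,16) (17,23) (16,25) (5.5,22)
edge 0: (2,5.5)→(6,1.5)  cross = 2·1.5 − 6·5.5 = -30.0000; (r_i+r_j)·cross = 8·-30.0000 = -240.0000
edge 1: (6,1.5)→(11.5,0)  cross = 6·0 − 11.5·1.5 = -17.2500; (r_i+r_j)·cross = 17.5·-17.2500 = -301.8750
edge 2: (11.5,0)→(19.5,1)  cross = 11.5·1 − 19.5·0 = 11.5000; (r_i+r_j)·cross = 31·11.5000 = 356.5000
edge 3: (19.5,1)→(19.5,16)  cross = 19.5·16 − 19.5·1 = 292.5000; (r_i+r_j)·cross = 39·292.5000 = 11407.5000
edge 4: (19.5,16)→(17,23)  cross = 19.5·23 − 17·16 = 176.5000; (r_i+r_j)·cross = 36.5·176.5000 = 6442.2500
edge 5: (17,23)→(16,25)  cross = 17·25 − 16·23 = 57.0000; (r_i+r_j)·cross = 33·57.0000 = 1881.0000
edge 6: (16,25)→(5.5,22)  cross = 16·22 − 5.5·25 = 214.5000; (r_i+r_j)·cross = 21.5·214.5000 = 4611.7500
edge 7: (5.5,22)→(2,5.5)  cross = 5.5·5.5 − 2·22 = -13.7500; (r_i+r_j)·cross = 7.5·-13.7500 = -103.1250
Σcross = 691.0000 → A = |Σcross|/2 = 345.5000 mm²
Σ(r_i+r_j)·cross = 24054.0000 → first moment M = |Σ|/6 = 4009.0000
R_c = M/A = 4009.0000/345.5000 = 11.6035 mm
θ = 353° = 6.161012 rad
V = θ·R_c·A = 6.161012·11.6035·345.5000 = 24699.498 mm³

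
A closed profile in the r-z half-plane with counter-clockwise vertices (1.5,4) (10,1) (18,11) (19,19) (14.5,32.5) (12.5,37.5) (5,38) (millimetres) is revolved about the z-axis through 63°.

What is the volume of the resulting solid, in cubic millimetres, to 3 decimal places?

Profile (r,z), 7 vertices: (1.5,4) (10,1) (18,11) (19,19) (14.5,32.5) (12.5,37.5) (5,38)
edge 0: (1.5,4)→(10,1)  cross = 1.5·1 − 10·4 = -38.5000; (r_i+r_j)·cross = 11.5·-38.5000 = -442.7500
edge 1: (10,1)→(18,11)  cross = 10·11 − 18·1 = 92.0000; (r_i+r_j)·cross = 28·92.0000 = 2576.0000
edge 2: (18,11)→(19,19)  cross = 18·19 − 19·11 = 133.0000; (r_i+r_j)·cross = 37·133.0000 = 4921.0000
edge 3: (19,19)→(14.5,32.5)  cross = 19·32.5 − 14.5·19 = 342.0000; (r_i+r_j)·cross = 33.5·342.0000 = 11457.0000
edge 4: (14.5,32.5)→(12.5,37.5)  cross = 14.5·37.5 − 12.5·32.5 = 137.5000; (r_i+r_j)·cross = 27·137.5000 = 3712.5000
edge 5: (12.5,37.5)→(5,38)  cross = 12.5·38 − 5·37.5 = 287.5000; (r_i+r_j)·cross = 17.5·287.5000 = 5031.2500
edge 6: (5,38)→(1.5,4)  cross = 5·4 − 1.5·38 = -37.0000; (r_i+r_j)·cross = 6.5·-37.0000 = -240.5000
Σcross = 916.5000 → A = |Σcross|/2 = 458.2500 mm²
Σ(r_i+r_j)·cross = 27014.5000 → first moment M = |Σ|/6 = 4502.4167
R_c = M/A = 4502.4167/458.2500 = 9.8252 mm
θ = 63° = 1.099557 rad
V = θ·R_c·A = 1.099557·9.8252·458.2500 = 4950.666 mm³

Volume = 4950.666 mm³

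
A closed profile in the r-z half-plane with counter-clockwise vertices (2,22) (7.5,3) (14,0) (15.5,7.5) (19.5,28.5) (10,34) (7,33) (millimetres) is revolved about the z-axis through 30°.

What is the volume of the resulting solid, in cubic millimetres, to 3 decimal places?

Profile (r,z), 7 vertices: (2,22) (7.5,3) (14,0) (15.5,7.5) (19.5,28.5) (10,34) (7,33)
edge 0: (2,22)→(7.5,3)  cross = 2·3 − 7.5·22 = -159.0000; (r_i+r_j)·cross = 9.5·-159.0000 = -1510.5000
edge 1: (7.5,3)→(14,0)  cross = 7.5·0 − 14·3 = -42.0000; (r_i+r_j)·cross = 21.5·-42.0000 = -903.0000
edge 2: (14,0)→(15.5,7.5)  cross = 14·7.5 − 15.5·0 = 105.0000; (r_i+r_j)·cross = 29.5·105.0000 = 3097.5000
edge 3: (15.5,7.5)→(19.5,28.5)  cross = 15.5·28.5 − 19.5·7.5 = 295.5000; (r_i+r_j)·cross = 35·295.5000 = 10342.5000
edge 4: (19.5,28.5)→(10,34)  cross = 19.5·34 − 10·28.5 = 378.0000; (r_i+r_j)·cross = 29.5·378.0000 = 11151.0000
edge 5: (10,34)→(7,33)  cross = 10·33 − 7·34 = 92.0000; (r_i+r_j)·cross = 17·92.0000 = 1564.0000
edge 6: (7,33)→(2,22)  cross = 7·22 − 2·33 = 88.0000; (r_i+r_j)·cross = 9·88.0000 = 792.0000
Σcross = 757.5000 → A = |Σcross|/2 = 378.7500 mm²
Σ(r_i+r_j)·cross = 24533.5000 → first moment M = |Σ|/6 = 4088.9167
R_c = M/A = 4088.9167/378.7500 = 10.7958 mm
θ = 30° = 0.523599 rad
V = θ·R_c·A = 0.523599·10.7958·378.7500 = 2140.952 mm³

Volume = 2140.952 mm³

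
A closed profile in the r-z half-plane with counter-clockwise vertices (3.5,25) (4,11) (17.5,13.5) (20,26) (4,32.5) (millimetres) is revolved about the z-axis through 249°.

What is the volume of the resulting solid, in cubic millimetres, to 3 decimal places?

Profile (r,z), 5 vertices: (3.5,25) (4,11) (17.5,13.5) (20,26) (4,32.5)
edge 0: (3.5,25)→(4,11)  cross = 3.5·11 − 4·25 = -61.5000; (r_i+r_j)·cross = 7.5·-61.5000 = -461.2500
edge 1: (4,11)→(17.5,13.5)  cross = 4·13.5 − 17.5·11 = -138.5000; (r_i+r_j)·cross = 21.5·-138.5000 = -2977.7500
edge 2: (17.5,13.5)→(20,26)  cross = 17.5·26 − 20·13.5 = 185.0000; (r_i+r_j)·cross = 37.5·185.0000 = 6937.5000
edge 3: (20,26)→(4,32.5)  cross = 20·32.5 − 4·26 = 546.0000; (r_i+r_j)·cross = 24·546.0000 = 13104.0000
edge 4: (4,32.5)→(3.5,25)  cross = 4·25 − 3.5·32.5 = -13.7500; (r_i+r_j)·cross = 7.5·-13.7500 = -103.1250
Σcross = 517.2500 → A = |Σcross|/2 = 258.6250 mm²
Σ(r_i+r_j)·cross = 16499.3750 → first moment M = |Σ|/6 = 2749.8958
R_c = M/A = 2749.8958/258.6250 = 10.6328 mm
θ = 249° = 4.345870 rad
V = θ·R_c·A = 4.345870·10.6328·258.6250 = 11950.689 mm³

Volume = 11950.689 mm³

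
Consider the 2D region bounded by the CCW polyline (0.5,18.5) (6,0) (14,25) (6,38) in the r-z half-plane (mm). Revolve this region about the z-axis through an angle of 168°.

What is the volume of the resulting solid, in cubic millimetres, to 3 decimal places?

Volume = 5139.331 mm³

Profile (r,z), 4 vertices: (0.5,18.5) (6,0) (14,25) (6,38)
edge 0: (0.5,18.5)→(6,0)  cross = 0.5·0 − 6·18.5 = -111.0000; (r_i+r_j)·cross = 6.5·-111.0000 = -721.5000
edge 1: (6,0)→(14,25)  cross = 6·25 − 14·0 = 150.0000; (r_i+r_j)·cross = 20·150.0000 = 3000.0000
edge 2: (14,25)→(6,38)  cross = 14·38 − 6·25 = 382.0000; (r_i+r_j)·cross = 20·382.0000 = 7640.0000
edge 3: (6,38)→(0.5,18.5)  cross = 6·18.5 − 0.5·38 = 92.0000; (r_i+r_j)·cross = 6.5·92.0000 = 598.0000
Σcross = 513.0000 → A = |Σcross|/2 = 256.5000 mm²
Σ(r_i+r_j)·cross = 10516.5000 → first moment M = |Σ|/6 = 1752.7500
R_c = M/A = 1752.7500/256.5000 = 6.8333 mm
θ = 168° = 2.932153 rad
V = θ·R_c·A = 2.932153·6.8333·256.5000 = 5139.331 mm³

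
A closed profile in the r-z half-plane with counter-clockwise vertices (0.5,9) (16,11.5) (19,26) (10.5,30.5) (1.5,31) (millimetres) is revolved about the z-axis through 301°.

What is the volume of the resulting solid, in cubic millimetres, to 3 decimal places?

Profile (r,z), 5 vertices: (0.5,9) (16,11.5) (19,26) (10.5,30.5) (1.5,31)
edge 0: (0.5,9)→(16,11.5)  cross = 0.5·11.5 − 16·9 = -138.2500; (r_i+r_j)·cross = 16.5·-138.2500 = -2281.1250
edge 1: (16,11.5)→(19,26)  cross = 16·26 − 19·11.5 = 197.5000; (r_i+r_j)·cross = 35·197.5000 = 6912.5000
edge 2: (19,26)→(10.5,30.5)  cross = 19·30.5 − 10.5·26 = 306.5000; (r_i+r_j)·cross = 29.5·306.5000 = 9041.7500
edge 3: (10.5,30.5)→(1.5,31)  cross = 10.5·31 − 1.5·30.5 = 279.7500; (r_i+r_j)·cross = 12·279.7500 = 3357.0000
edge 4: (1.5,31)→(0.5,9)  cross = 1.5·9 − 0.5·31 = -2.0000; (r_i+r_j)·cross = 2·-2.0000 = -4.0000
Σcross = 643.5000 → A = |Σcross|/2 = 321.7500 mm²
Σ(r_i+r_j)·cross = 17026.1250 → first moment M = |Σ|/6 = 2837.6875
R_c = M/A = 2837.6875/321.7500 = 8.8195 mm
θ = 301° = 5.253441 rad
V = θ·R_c·A = 5.253441·8.8195·321.7500 = 14907.624 mm³

Volume = 14907.624 mm³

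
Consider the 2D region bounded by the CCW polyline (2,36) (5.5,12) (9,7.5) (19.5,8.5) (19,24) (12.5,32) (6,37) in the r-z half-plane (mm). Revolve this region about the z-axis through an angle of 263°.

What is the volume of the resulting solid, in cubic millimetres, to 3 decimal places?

Profile (r,z), 7 vertices: (2,36) (5.5,12) (9,7.5) (19.5,8.5) (19,24) (12.5,32) (6,37)
edge 0: (2,36)→(5.5,12)  cross = 2·12 − 5.5·36 = -174.0000; (r_i+r_j)·cross = 7.5·-174.0000 = -1305.0000
edge 1: (5.5,12)→(9,7.5)  cross = 5.5·7.5 − 9·12 = -66.7500; (r_i+r_j)·cross = 14.5·-66.7500 = -967.8750
edge 2: (9,7.5)→(19.5,8.5)  cross = 9·8.5 − 19.5·7.5 = -69.7500; (r_i+r_j)·cross = 28.5·-69.7500 = -1987.8750
edge 3: (19.5,8.5)→(19,24)  cross = 19.5·24 − 19·8.5 = 306.5000; (r_i+r_j)·cross = 38.5·306.5000 = 11800.2500
edge 4: (19,24)→(12.5,32)  cross = 19·32 − 12.5·24 = 308.0000; (r_i+r_j)·cross = 31.5·308.0000 = 9702.0000
edge 5: (12.5,32)→(6,37)  cross = 12.5·37 − 6·32 = 270.5000; (r_i+r_j)·cross = 18.5·270.5000 = 5004.2500
edge 6: (6,37)→(2,36)  cross = 6·36 − 2·37 = 142.0000; (r_i+r_j)·cross = 8·142.0000 = 1136.0000
Σcross = 716.5000 → A = |Σcross|/2 = 358.2500 mm²
Σ(r_i+r_j)·cross = 23381.7500 → first moment M = |Σ|/6 = 3896.9583
R_c = M/A = 3896.9583/358.2500 = 10.8778 mm
θ = 263° = 4.590216 rad
V = θ·R_c·A = 4.590216·10.8778·358.2500 = 17887.880 mm³

Volume = 17887.880 mm³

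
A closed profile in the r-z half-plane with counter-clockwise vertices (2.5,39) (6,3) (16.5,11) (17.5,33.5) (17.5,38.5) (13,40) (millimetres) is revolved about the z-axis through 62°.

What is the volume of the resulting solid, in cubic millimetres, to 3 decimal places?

Volume = 4716.216 mm³

Profile (r,z), 6 vertices: (2.5,39) (6,3) (16.5,11) (17.5,33.5) (17.5,38.5) (13,40)
edge 0: (2.5,39)→(6,3)  cross = 2.5·3 − 6·39 = -226.5000; (r_i+r_j)·cross = 8.5·-226.5000 = -1925.2500
edge 1: (6,3)→(16.5,11)  cross = 6·11 − 16.5·3 = 16.5000; (r_i+r_j)·cross = 22.5·16.5000 = 371.2500
edge 2: (16.5,11)→(17.5,33.5)  cross = 16.5·33.5 − 17.5·11 = 360.2500; (r_i+r_j)·cross = 34·360.2500 = 12248.5000
edge 3: (17.5,33.5)→(17.5,38.5)  cross = 17.5·38.5 − 17.5·33.5 = 87.5000; (r_i+r_j)·cross = 35·87.5000 = 3062.5000
edge 4: (17.5,38.5)→(13,40)  cross = 17.5·40 − 13·38.5 = 199.5000; (r_i+r_j)·cross = 30.5·199.5000 = 6084.7500
edge 5: (13,40)→(2.5,39)  cross = 13·39 − 2.5·40 = 407.0000; (r_i+r_j)·cross = 15.5·407.0000 = 6308.5000
Σcross = 844.2500 → A = |Σcross|/2 = 422.1250 mm²
Σ(r_i+r_j)·cross = 26150.2500 → first moment M = |Σ|/6 = 4358.3750
R_c = M/A = 4358.3750/422.1250 = 10.3248 mm
θ = 62° = 1.082104 rad
V = θ·R_c·A = 1.082104·10.3248·422.1250 = 4716.216 mm³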